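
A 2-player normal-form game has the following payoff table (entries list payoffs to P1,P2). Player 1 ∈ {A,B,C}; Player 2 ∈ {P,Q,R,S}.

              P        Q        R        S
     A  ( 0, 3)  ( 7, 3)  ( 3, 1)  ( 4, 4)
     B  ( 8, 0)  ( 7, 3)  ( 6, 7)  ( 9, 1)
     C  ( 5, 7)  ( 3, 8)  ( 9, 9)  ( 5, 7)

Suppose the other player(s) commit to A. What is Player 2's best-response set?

u_2(P vs A) = 3
u_2(Q vs A) = 3
u_2(R vs A) = 1
u_2(S vs A) = 4
max payoff 4 at {S}

BR_2 = {S}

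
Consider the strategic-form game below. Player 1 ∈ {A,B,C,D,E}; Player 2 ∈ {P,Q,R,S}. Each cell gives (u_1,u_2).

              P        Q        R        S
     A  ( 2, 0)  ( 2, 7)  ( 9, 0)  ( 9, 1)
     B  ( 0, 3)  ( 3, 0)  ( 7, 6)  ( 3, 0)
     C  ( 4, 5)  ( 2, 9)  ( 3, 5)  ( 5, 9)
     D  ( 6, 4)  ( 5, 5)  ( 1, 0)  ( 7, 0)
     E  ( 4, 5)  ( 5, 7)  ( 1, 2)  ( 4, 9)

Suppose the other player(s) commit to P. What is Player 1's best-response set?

u_1(A vs P) = 2
u_1(B vs P) = 0
u_1(C vs P) = 4
u_1(D vs P) = 6
u_1(E vs P) = 4
max payoff 6 at {D}

BR_1 = {D}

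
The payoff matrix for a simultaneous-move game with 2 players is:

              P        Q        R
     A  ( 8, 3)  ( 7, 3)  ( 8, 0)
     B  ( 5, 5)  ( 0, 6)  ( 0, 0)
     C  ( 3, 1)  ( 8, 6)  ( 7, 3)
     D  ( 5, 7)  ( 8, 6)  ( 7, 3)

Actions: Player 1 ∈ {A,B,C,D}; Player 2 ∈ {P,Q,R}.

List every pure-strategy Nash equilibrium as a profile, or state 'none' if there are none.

PSNE = {(A,P), (C,Q)}

(A,P): NE
(A,Q): not NE [P1→D gives 8>7]
(A,R): not NE [P2→Q gives 3>0]
(B,P): not NE [P1→A gives 8>5; P2→Q gives 6>5]
(B,Q): not NE [P1→D gives 8>0]
(B,R): not NE [P1→A gives 8>0; P2→Q gives 6>0]
(C,P): not NE [P1→A gives 8>3; P2→Q gives 6>1]
(C,Q): NE
(C,R): not NE [P1→A gives 8>7; P2→Q gives 6>3]
(D,P): not NE [P1→A gives 8>5]
(D,Q): not NE [P2→P gives 7>6]
(D,R): not NE [P1→A gives 8>7; P2→P gives 7>3]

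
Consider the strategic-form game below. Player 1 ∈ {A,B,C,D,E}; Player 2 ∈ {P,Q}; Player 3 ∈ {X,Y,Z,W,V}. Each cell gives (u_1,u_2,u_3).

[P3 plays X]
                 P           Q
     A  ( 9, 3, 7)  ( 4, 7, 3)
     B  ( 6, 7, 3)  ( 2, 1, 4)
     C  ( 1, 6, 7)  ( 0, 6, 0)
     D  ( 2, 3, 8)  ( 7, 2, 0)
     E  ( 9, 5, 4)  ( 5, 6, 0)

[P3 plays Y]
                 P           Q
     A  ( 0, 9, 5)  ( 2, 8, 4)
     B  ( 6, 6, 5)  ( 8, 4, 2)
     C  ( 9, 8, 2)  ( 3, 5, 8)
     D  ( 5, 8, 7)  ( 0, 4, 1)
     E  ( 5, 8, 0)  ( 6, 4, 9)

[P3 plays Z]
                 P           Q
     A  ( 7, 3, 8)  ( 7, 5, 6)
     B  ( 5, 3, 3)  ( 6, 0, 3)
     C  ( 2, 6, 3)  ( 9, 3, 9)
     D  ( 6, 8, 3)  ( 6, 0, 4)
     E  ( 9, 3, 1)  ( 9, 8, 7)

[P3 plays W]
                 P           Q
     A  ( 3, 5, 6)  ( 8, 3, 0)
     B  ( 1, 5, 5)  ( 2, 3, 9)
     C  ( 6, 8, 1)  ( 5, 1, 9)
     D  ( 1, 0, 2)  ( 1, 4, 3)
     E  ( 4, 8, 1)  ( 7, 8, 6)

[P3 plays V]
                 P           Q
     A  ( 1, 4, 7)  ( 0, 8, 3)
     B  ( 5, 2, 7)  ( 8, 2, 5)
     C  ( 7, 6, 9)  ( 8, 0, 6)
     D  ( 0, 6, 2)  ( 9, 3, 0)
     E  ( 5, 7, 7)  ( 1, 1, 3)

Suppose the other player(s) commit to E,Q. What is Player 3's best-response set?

BR_3 = {Y}

u_3(X vs E,Q) = 0
u_3(Y vs E,Q) = 9
u_3(Z vs E,Q) = 7
u_3(W vs E,Q) = 6
u_3(V vs E,Q) = 3
max payoff 9 at {Y}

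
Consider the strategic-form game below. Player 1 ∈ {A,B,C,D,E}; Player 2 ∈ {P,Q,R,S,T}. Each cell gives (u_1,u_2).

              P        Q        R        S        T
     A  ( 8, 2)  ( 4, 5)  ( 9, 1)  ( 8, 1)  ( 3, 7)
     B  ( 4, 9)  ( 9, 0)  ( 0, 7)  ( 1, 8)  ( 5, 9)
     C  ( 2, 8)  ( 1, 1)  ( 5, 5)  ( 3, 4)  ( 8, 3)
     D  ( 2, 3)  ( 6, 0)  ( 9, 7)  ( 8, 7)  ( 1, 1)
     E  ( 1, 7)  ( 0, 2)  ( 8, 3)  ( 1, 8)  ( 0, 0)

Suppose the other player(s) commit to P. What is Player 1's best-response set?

argmax u_1 = {A}

u_1(A vs P) = 8
u_1(B vs P) = 4
u_1(C vs P) = 2
u_1(D vs P) = 2
u_1(E vs P) = 1
max payoff 8 at {A}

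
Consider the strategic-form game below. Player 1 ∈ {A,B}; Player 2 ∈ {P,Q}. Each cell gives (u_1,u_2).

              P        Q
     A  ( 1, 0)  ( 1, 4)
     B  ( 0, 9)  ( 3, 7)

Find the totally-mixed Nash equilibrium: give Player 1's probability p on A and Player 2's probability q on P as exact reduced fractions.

P1 mixes 1/3 on A; P2 mixes 2/3 on P

P1 indiff ⇒ q·1+(1-q)·1 = q·0+(1-q)·3 ⇒ q(1) = (1-q)(2) ⇒ q = 2/3
P2 indiff ⇒ p·0+(1-p)·9 = p·4+(1-p)·7 ⇒ p(-4) = (1-p)(-2) ⇒ p = 1/3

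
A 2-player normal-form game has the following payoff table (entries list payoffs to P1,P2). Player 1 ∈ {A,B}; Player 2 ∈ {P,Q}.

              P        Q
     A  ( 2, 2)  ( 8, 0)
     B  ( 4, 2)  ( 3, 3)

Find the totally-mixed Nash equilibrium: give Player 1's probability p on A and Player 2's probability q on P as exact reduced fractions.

P1 indiff ⇒ q·2+(1-q)·8 = q·4+(1-q)·3 ⇒ q(-2) = (1-q)(-5) ⇒ q = 5/7
P2 indiff ⇒ p·2+(1-p)·2 = p·0+(1-p)·3 ⇒ p(2) = (1-p)(1) ⇒ p = 1/3

(p,q) = (1/3, 5/7)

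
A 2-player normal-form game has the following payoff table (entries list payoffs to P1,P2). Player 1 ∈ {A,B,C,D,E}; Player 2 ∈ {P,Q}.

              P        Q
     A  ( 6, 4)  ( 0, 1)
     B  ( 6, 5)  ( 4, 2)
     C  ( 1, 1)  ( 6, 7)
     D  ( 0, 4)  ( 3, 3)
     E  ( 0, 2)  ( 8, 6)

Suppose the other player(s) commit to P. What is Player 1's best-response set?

P1 best: {A,B}

u_1(A vs P) = 6
u_1(B vs P) = 6
u_1(C vs P) = 1
u_1(D vs P) = 0
u_1(E vs P) = 0
max payoff 6 at {A,B}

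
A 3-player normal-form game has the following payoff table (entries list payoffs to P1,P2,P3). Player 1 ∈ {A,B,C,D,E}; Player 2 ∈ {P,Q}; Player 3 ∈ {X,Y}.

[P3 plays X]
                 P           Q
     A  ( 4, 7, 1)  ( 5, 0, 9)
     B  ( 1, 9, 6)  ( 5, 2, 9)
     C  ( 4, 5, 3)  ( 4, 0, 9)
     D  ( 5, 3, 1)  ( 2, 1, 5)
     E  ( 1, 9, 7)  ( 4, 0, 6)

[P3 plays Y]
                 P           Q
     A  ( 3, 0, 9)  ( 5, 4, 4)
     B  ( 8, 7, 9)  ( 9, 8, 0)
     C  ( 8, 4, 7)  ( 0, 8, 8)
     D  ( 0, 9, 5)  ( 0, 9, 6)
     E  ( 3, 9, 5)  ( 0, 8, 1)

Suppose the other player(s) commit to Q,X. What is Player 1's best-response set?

u_1(A vs Q,X) = 5
u_1(B vs Q,X) = 5
u_1(C vs Q,X) = 4
u_1(D vs Q,X) = 2
u_1(E vs Q,X) = 4
max payoff 5 at {A,B}

BR_1 = {A,B}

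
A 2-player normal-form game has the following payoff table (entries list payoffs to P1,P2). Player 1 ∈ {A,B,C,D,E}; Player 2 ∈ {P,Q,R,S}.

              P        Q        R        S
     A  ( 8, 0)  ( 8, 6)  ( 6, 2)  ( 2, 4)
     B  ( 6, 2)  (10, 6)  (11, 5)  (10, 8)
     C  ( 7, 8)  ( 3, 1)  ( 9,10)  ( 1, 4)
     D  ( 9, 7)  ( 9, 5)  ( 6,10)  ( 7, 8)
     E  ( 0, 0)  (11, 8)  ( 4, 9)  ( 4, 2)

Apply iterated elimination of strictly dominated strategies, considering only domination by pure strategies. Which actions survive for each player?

IESDS → P1:{B,E} P2:{Q,R,S}

P2 drop P (R beats it: A:2>0 B:5>2 C:10>8 D:10>7 E:9>0)
P1 drop A (B beats it: Q:10>8 R:11>6 S:10>2)
P1 drop C (B beats it: Q:10>3 R:11>9 S:10>1)
P1 drop D (B beats it: Q:10>9 R:11>6 S:10>7)
P1→{B,E} P2→{Q,R,S}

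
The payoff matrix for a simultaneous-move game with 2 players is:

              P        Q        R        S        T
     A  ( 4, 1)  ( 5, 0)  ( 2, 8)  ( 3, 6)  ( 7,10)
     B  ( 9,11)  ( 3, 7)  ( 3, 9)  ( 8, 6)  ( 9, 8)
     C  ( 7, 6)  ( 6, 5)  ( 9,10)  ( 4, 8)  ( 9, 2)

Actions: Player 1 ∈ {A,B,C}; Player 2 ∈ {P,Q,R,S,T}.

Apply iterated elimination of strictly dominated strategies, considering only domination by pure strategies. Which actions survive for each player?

P1 drop A (C beats it: P:7>4 Q:6>5 R:9>2 S:4>3 T:9>7)
P2 drop Q (P beats it: B:11>7 C:6>5)
P2 drop S (R beats it: B:9>6 C:10>8)
P2 drop T (P beats it: B:11>8 C:6>2)
P1→{B,C} P2→{P,R}

Survivors P1:{B,C} P2:{P,R}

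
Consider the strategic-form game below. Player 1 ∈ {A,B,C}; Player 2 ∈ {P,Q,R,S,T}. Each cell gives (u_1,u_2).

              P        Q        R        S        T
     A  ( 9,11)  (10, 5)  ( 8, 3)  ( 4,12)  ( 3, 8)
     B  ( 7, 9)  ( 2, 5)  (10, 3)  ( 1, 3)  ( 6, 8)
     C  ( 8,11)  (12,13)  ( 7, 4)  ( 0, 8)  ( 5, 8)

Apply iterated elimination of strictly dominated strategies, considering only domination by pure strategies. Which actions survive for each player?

P2 drop R (P beats it: A:11>3 B:9>3 C:11>4)
P2 drop T (P beats it: A:11>8 B:9>8 C:11>8)
P1 drop B (A beats it: P:9>7 Q:10>2 S:4>1)
P1→{A,C} P2→{P,Q,S}

IESDS → P1:{A,C} P2:{P,Q,S}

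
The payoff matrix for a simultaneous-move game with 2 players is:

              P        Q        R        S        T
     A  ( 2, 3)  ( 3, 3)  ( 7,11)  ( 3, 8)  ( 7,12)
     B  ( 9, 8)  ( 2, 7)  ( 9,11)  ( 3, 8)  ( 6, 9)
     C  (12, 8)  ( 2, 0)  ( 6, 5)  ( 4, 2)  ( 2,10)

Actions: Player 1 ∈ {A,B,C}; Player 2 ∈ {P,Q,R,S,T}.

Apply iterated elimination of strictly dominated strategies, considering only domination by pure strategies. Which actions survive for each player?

Survivors P1:{A,B} P2:{R,T}

P2 drop P (T beats it: A:12>3 B:9>8 C:10>8)
P2 drop Q (R beats it: A:11>3 B:11>7 C:5>0)
P2 drop S (R beats it: A:11>8 B:11>8 C:5>2)
P1 drop C (A beats it: R:7>6 T:7>2)
P1→{A,B} P2→{R,T}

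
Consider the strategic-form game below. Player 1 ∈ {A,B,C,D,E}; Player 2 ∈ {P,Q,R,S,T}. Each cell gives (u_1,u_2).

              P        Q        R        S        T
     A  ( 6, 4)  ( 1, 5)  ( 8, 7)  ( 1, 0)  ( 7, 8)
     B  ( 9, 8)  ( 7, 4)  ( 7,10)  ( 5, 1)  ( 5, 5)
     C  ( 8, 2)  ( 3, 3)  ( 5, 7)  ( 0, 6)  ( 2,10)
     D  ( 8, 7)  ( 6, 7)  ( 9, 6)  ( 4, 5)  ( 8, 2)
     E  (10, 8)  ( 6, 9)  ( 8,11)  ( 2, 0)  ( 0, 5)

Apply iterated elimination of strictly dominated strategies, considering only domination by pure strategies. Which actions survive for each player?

P1 drop A (D beats it: P:8>6 Q:6>1 R:9>8 S:4>1 T:8>7)
P1 drop C (B beats it: P:9>8 Q:7>3 R:7>5 S:5>0 T:5>2)
P2 drop S (P beats it: B:8>1 D:7>5 E:8>0)
P2 drop T (P beats it: B:8>5 D:7>2 E:8>5)
P1→{B,D,E} P2→{P,Q,R}

Survivors P1:{B,D,E} P2:{P,Q,R}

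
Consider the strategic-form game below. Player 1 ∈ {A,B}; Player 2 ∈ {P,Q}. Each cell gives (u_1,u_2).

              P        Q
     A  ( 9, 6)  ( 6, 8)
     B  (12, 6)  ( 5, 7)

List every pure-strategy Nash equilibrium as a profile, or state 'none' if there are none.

Nash profiles: (A,Q)

(A,P): not NE [P1→B gives 12>9; P2→Q gives 8>6]
(A,Q): NE
(B,P): not NE [P2→Q gives 7>6]
(B,Q): not NE [P1→A gives 6>5]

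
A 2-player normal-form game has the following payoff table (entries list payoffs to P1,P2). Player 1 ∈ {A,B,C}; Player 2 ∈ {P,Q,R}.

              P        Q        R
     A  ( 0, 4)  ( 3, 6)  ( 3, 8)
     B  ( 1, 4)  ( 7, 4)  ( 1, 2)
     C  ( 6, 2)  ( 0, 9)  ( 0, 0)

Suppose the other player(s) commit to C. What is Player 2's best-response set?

u_2(P vs C) = 2
u_2(Q vs C) = 9
u_2(R vs C) = 0
max payoff 9 at {Q}

argmax u_2 = {Q}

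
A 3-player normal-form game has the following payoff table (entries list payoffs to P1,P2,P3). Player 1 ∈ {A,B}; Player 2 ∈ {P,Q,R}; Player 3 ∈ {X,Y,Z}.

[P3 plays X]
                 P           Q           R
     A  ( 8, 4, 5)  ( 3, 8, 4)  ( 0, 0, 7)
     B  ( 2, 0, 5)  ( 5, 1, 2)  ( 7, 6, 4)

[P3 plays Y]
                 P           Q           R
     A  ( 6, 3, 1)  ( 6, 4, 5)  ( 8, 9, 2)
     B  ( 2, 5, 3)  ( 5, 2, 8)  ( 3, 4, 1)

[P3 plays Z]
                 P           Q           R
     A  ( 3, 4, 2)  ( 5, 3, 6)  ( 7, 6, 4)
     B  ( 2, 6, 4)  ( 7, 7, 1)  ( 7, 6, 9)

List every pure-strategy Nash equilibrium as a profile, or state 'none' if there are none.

No pure NE.

(A,P,X): not NE [P2→Q gives 8>4]
(A,P,Y): not NE [P2→R gives 9>3; P3→X gives 5>1]
(A,P,Z): not NE [P2→R gives 6>4; P3→X gives 5>2]
(A,Q,X): not NE [P1→B gives 5>3; P3→Z gives 6>4]
(A,Q,Y): not NE [P2→R gives 9>4; P3→Z gives 6>5]
(A,Q,Z): not NE [P1→B gives 7>5; P2→R gives 6>3]
(A,R,X): not NE [P1→B gives 7>0; P2→Q gives 8>0]
(A,R,Y): not NE [P3→X gives 7>2]
(A,R,Z): not NE [P3→X gives 7>4]
(B,P,X): not NE [P1→A gives 8>2; P2→R gives 6>0]
(B,P,Y): not NE [P1→A gives 6>2; P3→X gives 5>3]
(B,P,Z): not NE [P1→A gives 3>2; P2→Q gives 7>6; P3→X gives 5>4]
(B,Q,X): not NE [P2→R gives 6>1; P3→Y gives 8>2]
(B,Q,Y): not NE [P1→A gives 6>5; P2→P gives 5>2]
(B,Q,Z): not NE [P3→Y gives 8>1]
(B,R,X): not NE [P3→Z gives 9>4]
(B,R,Y): not NE [P1→A gives 8>3; P2→P gives 5>4; P3→Z gives 9>1]
(B,R,Z): not NE [P2→Q gives 7>6]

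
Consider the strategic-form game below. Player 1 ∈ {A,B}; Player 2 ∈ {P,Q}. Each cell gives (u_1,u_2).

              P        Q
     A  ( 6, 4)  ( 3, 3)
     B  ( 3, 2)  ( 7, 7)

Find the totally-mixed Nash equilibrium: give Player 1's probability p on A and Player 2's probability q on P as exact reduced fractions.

(p,q) = (5/6, 4/7)

P1 indiff ⇒ q·6+(1-q)·3 = q·3+(1-q)·7 ⇒ q(3) = (1-q)(4) ⇒ q = 4/7
P2 indiff ⇒ p·4+(1-p)·2 = p·3+(1-p)·7 ⇒ p(1) = (1-p)(5) ⇒ p = 5/6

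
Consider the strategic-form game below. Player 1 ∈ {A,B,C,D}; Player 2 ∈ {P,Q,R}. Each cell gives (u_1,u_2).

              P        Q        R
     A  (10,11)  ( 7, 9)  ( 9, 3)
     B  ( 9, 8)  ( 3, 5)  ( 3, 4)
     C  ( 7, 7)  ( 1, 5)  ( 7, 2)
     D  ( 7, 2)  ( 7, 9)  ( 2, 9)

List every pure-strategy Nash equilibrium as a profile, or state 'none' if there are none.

Nash profiles: (A,P), (D,Q)

(A,P): NE
(A,Q): not NE [P2→P gives 11>9]
(A,R): not NE [P2→P gives 11>3]
(B,P): not NE [P1→A gives 10>9]
(B,Q): not NE [P1→D gives 7>3; P2→P gives 8>5]
(B,R): not NE [P1→A gives 9>3; P2→P gives 8>4]
(C,P): not NE [P1→A gives 10>7]
(C,Q): not NE [P1→D gives 7>1; P2→P gives 7>5]
(C,R): not NE [P1→A gives 9>7; P2→P gives 7>2]
(D,P): not NE [P1→A gives 10>7; P2→R gives 9>2]
(D,Q): NE
(D,R): not NE [P1→A gives 9>2]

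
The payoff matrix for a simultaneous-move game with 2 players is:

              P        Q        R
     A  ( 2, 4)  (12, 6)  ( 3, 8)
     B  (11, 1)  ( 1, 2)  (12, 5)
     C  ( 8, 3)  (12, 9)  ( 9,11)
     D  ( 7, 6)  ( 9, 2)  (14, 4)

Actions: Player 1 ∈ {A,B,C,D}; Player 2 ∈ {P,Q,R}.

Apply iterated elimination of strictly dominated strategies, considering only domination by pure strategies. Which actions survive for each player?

P2 drop Q (R beats it: A:8>6 B:5>2 C:11>9 D:4>2)
P1 drop A (B beats it: P:11>2 R:12>3)
P1 drop C (B beats it: P:11>8 R:12>9)
P1→{B,D} P2→{P,R}

Survivors P1:{B,D} P2:{P,R}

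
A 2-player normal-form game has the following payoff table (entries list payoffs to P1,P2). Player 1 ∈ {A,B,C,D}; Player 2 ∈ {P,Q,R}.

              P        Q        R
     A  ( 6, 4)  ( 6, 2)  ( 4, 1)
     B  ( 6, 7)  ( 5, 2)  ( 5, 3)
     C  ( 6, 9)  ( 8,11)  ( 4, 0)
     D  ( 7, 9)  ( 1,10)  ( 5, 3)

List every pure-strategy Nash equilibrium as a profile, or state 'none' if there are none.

PSNE = {(C,Q)}

(A,P): not NE [P1→D gives 7>6]
(A,Q): not NE [P1→C gives 8>6; P2→P gives 4>2]
(A,R): not NE [P1→D gives 5>4; P2→P gives 4>1]
(B,P): not NE [P1→D gives 7>6]
(B,Q): not NE [P1→C gives 8>5; P2→P gives 7>2]
(B,R): not NE [P2→P gives 7>3]
(C,P): not NE [P1→D gives 7>6; P2→Q gives 11>9]
(C,Q): NE
(C,R): not NE [P1→D gives 5>4; P2→Q gives 11>0]
(D,P): not NE [P2→Q gives 10>9]
(D,Q): not NE [P1→C gives 8>1]
(D,R): not NE [P2→Q gives 10>3]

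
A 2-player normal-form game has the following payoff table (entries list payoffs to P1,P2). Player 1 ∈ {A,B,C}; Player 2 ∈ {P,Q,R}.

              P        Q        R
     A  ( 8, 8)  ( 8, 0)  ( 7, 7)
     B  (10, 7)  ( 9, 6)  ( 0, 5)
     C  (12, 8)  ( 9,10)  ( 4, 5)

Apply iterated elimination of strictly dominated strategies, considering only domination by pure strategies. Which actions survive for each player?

P2 drop R (P beats it: A:8>7 B:7>5 C:8>5)
P1 drop A (B beats it: P:10>8 Q:9>8)
P1→{B,C} P2→{P,Q}

Remaining: P1:{B,C} P2:{P,Q}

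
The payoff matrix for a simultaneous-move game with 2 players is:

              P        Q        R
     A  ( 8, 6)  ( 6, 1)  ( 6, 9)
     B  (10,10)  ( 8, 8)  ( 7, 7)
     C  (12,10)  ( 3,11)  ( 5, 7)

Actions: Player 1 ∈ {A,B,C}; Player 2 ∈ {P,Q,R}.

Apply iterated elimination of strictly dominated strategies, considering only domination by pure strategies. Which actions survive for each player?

P1 drop A (B beats it: P:10>8 Q:8>6 R:7>6)
P2 drop R (P beats it: B:10>7 C:10>7)
P1→{B,C} P2→{P,Q}

Survivors P1:{B,C} P2:{P,Q}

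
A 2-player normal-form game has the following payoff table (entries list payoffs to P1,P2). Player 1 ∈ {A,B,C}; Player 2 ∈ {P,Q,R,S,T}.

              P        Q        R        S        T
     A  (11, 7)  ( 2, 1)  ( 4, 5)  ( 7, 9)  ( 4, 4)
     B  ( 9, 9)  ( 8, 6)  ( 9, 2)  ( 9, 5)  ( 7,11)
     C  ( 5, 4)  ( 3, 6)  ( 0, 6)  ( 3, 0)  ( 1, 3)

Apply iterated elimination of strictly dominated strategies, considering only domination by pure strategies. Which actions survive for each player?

P1 drop C (B beats it: P:9>5 Q:8>3 R:9>0 S:9>3 T:7>1)
P2 drop Q (P beats it: A:7>1 B:9>6)
P2 drop R (P beats it: A:7>5 B:9>2)
P1→{A,B} P2→{P,S,T}

Remaining: P1:{A,B} P2:{P,S,T}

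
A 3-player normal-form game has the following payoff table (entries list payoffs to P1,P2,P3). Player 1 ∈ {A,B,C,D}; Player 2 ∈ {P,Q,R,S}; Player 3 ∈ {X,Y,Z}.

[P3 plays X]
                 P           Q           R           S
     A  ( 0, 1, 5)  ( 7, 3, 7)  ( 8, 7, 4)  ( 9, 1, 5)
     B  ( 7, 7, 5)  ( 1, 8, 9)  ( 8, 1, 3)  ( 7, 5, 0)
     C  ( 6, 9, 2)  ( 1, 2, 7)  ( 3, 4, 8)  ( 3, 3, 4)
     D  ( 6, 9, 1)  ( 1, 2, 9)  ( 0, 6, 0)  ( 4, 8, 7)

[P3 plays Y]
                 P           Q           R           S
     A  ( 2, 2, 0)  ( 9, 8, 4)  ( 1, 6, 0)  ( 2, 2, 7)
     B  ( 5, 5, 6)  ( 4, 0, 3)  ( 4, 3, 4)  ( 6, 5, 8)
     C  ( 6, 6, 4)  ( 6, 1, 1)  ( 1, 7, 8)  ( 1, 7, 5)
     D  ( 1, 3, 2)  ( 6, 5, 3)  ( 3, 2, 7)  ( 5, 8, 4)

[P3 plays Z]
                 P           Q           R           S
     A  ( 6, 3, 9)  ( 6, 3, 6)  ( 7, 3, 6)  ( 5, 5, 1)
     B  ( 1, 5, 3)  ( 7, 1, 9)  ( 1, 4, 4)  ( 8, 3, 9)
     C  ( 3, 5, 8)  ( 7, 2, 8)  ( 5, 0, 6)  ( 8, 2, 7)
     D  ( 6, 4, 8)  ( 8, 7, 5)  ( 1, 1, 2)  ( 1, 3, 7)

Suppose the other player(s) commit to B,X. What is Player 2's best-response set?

P2 best: {Q}

u_2(P vs B,X) = 7
u_2(Q vs B,X) = 8
u_2(R vs B,X) = 1
u_2(S vs B,X) = 5
max payoff 8 at {Q}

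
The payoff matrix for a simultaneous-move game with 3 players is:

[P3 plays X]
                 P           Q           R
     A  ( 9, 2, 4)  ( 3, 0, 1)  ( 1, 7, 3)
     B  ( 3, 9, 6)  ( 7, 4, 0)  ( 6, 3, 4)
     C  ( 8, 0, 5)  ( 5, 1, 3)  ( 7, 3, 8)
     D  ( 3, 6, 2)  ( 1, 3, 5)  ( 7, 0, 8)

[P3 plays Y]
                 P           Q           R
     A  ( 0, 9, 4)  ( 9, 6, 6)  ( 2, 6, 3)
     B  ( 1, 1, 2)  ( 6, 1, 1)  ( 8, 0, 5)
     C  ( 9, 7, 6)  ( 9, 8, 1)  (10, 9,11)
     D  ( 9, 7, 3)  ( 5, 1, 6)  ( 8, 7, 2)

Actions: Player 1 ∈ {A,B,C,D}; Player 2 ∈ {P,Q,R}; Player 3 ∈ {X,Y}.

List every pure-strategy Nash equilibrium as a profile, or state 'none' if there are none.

PSNE = {(C,R,Y), (D,P,Y)}

(A,P,X): not NE [P2→R gives 7>2]
(A,P,Y): not NE [P1→D gives 9>0]
(A,Q,X): not NE [P1→B gives 7>3; P2→R gives 7>0; P3→Y gives 6>1]
(A,Q,Y): not NE [P2→P gives 9>6]
(A,R,X): not NE [P1→D gives 7>1]
(A,R,Y): not NE [P1→C gives 10>2; P2→P gives 9>6]
(B,P,X): not NE [P1→A gives 9>3]
(B,P,Y): not NE [P1→D gives 9>1; P3→X gives 6>2]
(B,Q,X): not NE [P2→P gives 9>4; P3→Y gives 1>0]
(B,Q,Y): not NE [P1→C gives 9>6]
(B,R,X): not NE [P1→D gives 7>6; P2→P gives 9>3; P3→Y gives 5>4]
(B,R,Y): not NE [P1→C gives 10>8; P2→Q gives 1>0]
(C,P,X): not NE [P1→A gives 9>8; P2→R gives 3>0; P3→Y gives 6>5]
(C,P,Y): not NE [P2→R gives 9>7]
(C,Q,X): not NE [P1→B gives 7>5; P2→R gives 3>1]
(C,Q,Y): not NE [P2→R gives 9>8; P3→X gives 3>1]
(C,R,X): not NE [P3→Y gives 11>8]
(C,R,Y): NE
(D,P,X): not NE [P1→A gives 9>3; P3→Y gives 3>2]
(D,P,Y): NE
(D,Q,X): not NE [P1→B gives 7>1; P2→P gives 6>3; P3→Y gives 6>5]
(D,Q,Y): not NE [P1→C gives 9>5; P2→R gives 7>1]
(D,R,X): not NE [P2→P gives 6>0]
(D,R,Y): not NE [P1→C gives 10>8; P3→X gives 8>2]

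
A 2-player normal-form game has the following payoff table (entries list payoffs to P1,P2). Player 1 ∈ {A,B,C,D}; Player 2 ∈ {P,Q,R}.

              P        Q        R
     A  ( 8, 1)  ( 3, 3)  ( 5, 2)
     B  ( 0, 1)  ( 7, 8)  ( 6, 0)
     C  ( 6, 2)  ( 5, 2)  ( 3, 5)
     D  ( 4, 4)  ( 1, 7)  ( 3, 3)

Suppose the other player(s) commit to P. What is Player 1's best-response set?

BR_1 = {A}

u_1(A vs P) = 8
u_1(B vs P) = 0
u_1(C vs P) = 6
u_1(D vs P) = 4
max payoff 8 at {A}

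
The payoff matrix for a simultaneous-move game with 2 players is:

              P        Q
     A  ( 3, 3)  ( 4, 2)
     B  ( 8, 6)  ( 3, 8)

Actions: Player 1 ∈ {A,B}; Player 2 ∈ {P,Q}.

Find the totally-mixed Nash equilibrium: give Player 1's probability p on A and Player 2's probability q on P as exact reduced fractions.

(p,q) = (2/3, 1/6)

P1 indiff ⇒ q·3+(1-q)·4 = q·8+(1-q)·3 ⇒ q(-5) = (1-q)(-1) ⇒ q = 1/6
P2 indiff ⇒ p·3+(1-p)·6 = p·2+(1-p)·8 ⇒ p(1) = (1-p)(2) ⇒ p = 2/3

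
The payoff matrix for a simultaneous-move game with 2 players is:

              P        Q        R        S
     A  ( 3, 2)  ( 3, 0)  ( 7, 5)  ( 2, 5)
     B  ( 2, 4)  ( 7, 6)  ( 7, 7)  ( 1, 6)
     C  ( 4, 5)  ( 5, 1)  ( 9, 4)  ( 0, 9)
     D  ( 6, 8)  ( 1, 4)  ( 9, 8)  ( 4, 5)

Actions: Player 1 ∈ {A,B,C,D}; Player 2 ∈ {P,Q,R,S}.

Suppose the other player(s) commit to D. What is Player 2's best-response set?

argmax u_2 = {P,R}

u_2(P vs D) = 8
u_2(Q vs D) = 4
u_2(R vs D) = 8
u_2(S vs D) = 5
max payoff 8 at {P,R}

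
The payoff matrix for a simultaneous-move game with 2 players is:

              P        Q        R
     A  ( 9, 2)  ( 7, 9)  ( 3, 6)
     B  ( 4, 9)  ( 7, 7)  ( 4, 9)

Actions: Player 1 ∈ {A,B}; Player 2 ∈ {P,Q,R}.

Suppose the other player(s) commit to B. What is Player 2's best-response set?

argmax u_2 = {P,R}

u_2(P vs B) = 9
u_2(Q vs B) = 7
u_2(R vs B) = 9
max payoff 9 at {P,R}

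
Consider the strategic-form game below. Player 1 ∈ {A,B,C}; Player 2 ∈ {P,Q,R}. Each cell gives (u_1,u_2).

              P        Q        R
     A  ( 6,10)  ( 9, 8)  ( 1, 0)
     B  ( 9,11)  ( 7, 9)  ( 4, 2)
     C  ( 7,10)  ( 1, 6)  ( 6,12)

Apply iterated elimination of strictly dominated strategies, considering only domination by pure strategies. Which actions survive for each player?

P2 drop Q (P beats it: A:10>8 B:11>9 C:10>6)
P1 drop A (B beats it: P:9>6 R:4>1)
P1→{B,C} P2→{P,R}

Survivors P1:{B,C} P2:{P,R}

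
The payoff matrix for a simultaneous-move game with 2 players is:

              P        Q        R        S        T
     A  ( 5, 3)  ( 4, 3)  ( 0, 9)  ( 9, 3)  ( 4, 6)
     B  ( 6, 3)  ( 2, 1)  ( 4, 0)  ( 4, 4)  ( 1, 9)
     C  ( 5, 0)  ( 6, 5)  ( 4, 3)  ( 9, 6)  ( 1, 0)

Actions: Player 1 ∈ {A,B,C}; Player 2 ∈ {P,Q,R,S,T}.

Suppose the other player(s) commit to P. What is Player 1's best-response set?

u_1(A vs P) = 5
u_1(B vs P) = 6
u_1(C vs P) = 5
max payoff 6 at {B}

P1 best: {B}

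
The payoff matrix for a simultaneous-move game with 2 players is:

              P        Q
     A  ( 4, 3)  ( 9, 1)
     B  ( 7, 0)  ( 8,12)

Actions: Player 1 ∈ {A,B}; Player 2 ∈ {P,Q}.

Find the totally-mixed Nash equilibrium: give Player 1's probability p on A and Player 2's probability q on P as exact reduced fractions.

P1 indiff ⇒ q·4+(1-q)·9 = q·7+(1-q)·8 ⇒ q(-3) = (1-q)(-1) ⇒ q = 1/4
P2 indiff ⇒ p·3+(1-p)·0 = p·1+(1-p)·12 ⇒ p(2) = (1-p)(12) ⇒ p = 6/7

(p,q) = (6/7, 1/4)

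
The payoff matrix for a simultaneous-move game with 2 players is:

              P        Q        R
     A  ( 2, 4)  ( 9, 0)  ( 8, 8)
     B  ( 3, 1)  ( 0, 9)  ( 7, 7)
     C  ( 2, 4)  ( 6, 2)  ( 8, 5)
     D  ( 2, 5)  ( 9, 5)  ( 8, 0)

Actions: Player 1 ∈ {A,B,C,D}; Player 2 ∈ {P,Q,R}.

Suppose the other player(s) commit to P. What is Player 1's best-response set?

u_1(A vs P) = 2
u_1(B vs P) = 3
u_1(C vs P) = 2
u_1(D vs P) = 2
max payoff 3 at {B}

P1 best: {B}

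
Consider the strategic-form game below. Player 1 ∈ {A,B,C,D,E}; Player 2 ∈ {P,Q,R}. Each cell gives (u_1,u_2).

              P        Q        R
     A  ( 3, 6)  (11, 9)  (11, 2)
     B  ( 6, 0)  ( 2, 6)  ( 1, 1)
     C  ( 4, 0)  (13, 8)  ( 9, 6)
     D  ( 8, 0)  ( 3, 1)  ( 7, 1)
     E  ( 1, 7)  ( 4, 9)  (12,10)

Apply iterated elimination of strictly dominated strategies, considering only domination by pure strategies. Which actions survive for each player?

P1 drop B (D beats it: P:8>6 Q:3>2 R:7>1)
P2 drop P (Q beats it: A:9>6 C:8>0 D:1>0 E:9>7)
P1 drop D (A beats it: Q:11>3 R:11>7)
P1→{A,C,E} P2→{Q,R}

Survivors P1:{A,C,E} P2:{Q,R}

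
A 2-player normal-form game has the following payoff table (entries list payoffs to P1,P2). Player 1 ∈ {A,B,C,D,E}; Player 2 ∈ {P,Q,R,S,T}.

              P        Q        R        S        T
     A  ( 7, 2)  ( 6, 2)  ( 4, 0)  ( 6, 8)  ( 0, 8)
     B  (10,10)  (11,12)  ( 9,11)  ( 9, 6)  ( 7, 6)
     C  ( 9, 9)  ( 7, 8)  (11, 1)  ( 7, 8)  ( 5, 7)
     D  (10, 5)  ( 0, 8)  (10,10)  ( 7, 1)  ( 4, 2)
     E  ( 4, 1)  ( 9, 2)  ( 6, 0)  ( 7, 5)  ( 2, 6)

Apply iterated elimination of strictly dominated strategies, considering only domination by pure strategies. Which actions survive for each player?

Survivors P1:{B,C,D} P2:{P,Q,R}

P1 drop A (B beats it: P:10>7 Q:11>6 R:9>4 S:9>6 T:7>0)
P1 drop E (B beats it: P:10>4 Q:11>9 R:9>6 S:9>7 T:7>2)
P2 drop S (P beats it: B:10>6 C:9>8 D:5>1)
P2 drop T (P beats it: B:10>6 C:9>7 D:5>2)
P1→{B,C,D} P2→{P,Q,R}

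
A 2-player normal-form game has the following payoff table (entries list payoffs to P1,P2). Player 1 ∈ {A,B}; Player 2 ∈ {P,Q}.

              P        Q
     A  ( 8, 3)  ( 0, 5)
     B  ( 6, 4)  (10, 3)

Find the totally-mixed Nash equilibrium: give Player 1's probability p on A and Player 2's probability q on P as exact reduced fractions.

P1 indiff ⇒ q·8+(1-q)·0 = q·6+(1-q)·10 ⇒ q(2) = (1-q)(10) ⇒ q = 5/6
P2 indiff ⇒ p·3+(1-p)·4 = p·5+(1-p)·3 ⇒ p(-2) = (1-p)(-1) ⇒ p = 1/3

(p,q) = (1/3, 5/6)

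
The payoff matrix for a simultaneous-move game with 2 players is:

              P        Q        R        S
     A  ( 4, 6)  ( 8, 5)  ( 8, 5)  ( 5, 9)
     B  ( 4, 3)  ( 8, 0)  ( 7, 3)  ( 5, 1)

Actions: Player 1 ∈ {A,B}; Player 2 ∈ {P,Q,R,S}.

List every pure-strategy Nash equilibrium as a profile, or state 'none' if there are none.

(A,P): not NE [P2→S gives 9>6]
(A,Q): not NE [P2→S gives 9>5]
(A,R): not NE [P2→S gives 9>5]
(A,S): NE
(B,P): NE
(B,Q): not NE [P2→R gives 3>0]
(B,R): not NE [P1→A gives 8>7]
(B,S): not NE [P2→R gives 3>1]

Nash profiles: (A,S), (B,P)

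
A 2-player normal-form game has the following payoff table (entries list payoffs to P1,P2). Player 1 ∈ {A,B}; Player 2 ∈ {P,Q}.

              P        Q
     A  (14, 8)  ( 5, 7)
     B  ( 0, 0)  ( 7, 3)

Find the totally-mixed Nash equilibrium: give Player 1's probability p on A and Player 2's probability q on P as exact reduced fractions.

P1 indiff ⇒ q·14+(1-q)·5 = q·0+(1-q)·7 ⇒ q(14) = (1-q)(2) ⇒ q = 1/8
P2 indiff ⇒ p·8+(1-p)·0 = p·7+(1-p)·3 ⇒ p(1) = (1-p)(3) ⇒ p = 3/4

p=3/4, q=1/8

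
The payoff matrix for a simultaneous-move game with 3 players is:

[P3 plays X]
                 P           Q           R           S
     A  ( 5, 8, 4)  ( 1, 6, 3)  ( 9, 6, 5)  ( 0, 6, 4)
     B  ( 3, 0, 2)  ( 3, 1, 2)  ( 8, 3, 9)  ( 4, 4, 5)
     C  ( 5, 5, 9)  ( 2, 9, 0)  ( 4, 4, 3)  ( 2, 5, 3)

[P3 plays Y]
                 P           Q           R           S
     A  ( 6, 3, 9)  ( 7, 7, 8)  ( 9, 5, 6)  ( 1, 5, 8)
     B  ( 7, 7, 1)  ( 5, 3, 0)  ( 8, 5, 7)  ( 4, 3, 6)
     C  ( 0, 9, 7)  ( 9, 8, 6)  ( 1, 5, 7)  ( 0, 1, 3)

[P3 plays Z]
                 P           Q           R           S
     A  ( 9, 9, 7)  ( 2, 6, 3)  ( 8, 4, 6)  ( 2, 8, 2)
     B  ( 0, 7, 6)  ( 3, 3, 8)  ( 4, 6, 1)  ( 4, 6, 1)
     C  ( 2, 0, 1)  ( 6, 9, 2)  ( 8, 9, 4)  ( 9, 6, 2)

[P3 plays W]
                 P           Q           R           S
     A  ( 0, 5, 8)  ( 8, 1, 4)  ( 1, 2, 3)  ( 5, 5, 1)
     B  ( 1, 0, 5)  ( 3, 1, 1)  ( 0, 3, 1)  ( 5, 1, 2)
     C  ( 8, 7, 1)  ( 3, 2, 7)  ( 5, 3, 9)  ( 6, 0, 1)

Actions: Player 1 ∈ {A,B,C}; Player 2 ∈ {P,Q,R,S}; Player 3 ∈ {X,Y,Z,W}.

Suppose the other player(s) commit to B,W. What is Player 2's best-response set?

P2 best: {R}

u_2(P vs B,W) = 0
u_2(Q vs B,W) = 1
u_2(R vs B,W) = 3
u_2(S vs B,W) = 1
max payoff 3 at {R}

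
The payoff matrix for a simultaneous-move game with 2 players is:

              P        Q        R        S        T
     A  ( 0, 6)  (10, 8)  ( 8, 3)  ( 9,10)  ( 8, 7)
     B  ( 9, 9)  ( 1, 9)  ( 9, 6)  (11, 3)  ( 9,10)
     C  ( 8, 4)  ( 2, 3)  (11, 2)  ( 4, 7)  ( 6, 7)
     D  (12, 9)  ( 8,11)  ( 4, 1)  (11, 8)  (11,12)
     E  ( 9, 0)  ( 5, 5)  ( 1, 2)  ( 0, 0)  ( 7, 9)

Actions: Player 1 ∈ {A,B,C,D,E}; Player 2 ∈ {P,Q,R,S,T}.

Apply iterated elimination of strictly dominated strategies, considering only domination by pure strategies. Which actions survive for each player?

P1 drop E (D beats it: P:12>9 Q:8>5 R:4>1 S:11>0 T:11>7)
P2 drop P (T beats it: A:7>6 B:10>9 C:7>4 D:12>9)
P2 drop R (Q beats it: A:8>3 B:9>6 C:3>2 D:11>1)
P1 drop C (A beats it: Q:10>2 S:9>4 T:8>6)
P1→{A,B,D} P2→{Q,S,T}

IESDS → P1:{A,B,D} P2:{Q,S,T}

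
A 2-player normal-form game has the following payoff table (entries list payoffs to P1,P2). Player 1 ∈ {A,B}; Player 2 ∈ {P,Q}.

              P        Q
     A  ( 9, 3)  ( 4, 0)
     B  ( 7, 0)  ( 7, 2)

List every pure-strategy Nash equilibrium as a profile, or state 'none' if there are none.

Nash profiles: (A,P), (B,Q)

(A,P): NE
(A,Q): not NE [P1→B gives 7>4; P2→P gives 3>0]
(B,P): not NE [P1→A gives 9>7; P2→Q gives 2>0]
(B,Q): NE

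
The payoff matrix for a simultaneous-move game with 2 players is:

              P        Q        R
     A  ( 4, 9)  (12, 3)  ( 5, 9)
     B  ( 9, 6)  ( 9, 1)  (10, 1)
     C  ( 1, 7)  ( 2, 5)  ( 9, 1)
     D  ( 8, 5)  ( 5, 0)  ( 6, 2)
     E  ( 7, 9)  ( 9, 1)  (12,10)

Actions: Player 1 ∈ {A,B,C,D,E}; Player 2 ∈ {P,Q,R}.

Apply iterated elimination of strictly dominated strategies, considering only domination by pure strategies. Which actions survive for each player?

IESDS → P1:{B,E} P2:{P,R}

P1 drop C (B beats it: P:9>1 Q:9>2 R:10>9)
P1 drop D (B beats it: P:9>8 Q:9>5 R:10>6)
P2 drop Q (P beats it: A:9>3 B:6>1 E:9>1)
P1 drop A (B beats it: P:9>4 R:10>5)
P1→{B,E} P2→{P,R}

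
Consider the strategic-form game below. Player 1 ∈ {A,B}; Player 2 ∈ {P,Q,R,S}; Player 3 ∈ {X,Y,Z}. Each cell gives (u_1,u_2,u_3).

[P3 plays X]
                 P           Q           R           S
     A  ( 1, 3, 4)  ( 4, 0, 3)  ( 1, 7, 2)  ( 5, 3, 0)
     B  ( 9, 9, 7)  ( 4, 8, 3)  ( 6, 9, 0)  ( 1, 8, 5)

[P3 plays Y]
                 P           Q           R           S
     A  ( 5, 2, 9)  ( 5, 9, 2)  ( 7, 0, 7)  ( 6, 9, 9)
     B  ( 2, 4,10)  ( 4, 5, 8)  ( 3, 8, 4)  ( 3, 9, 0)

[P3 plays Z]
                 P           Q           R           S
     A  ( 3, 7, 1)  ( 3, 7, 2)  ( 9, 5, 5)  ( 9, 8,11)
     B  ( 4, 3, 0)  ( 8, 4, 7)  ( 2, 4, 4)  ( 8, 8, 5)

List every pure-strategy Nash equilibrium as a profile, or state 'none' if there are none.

(A,P,X): not NE [P1→B gives 9>1; P2→R gives 7>3; P3→Y gives 9>4]
(A,P,Y): not NE [P2→S gives 9>2]
(A,P,Z): not NE [P1→B gives 4>3; P2→S gives 8>7; P3→Y gives 9>1]
(A,Q,X): not NE [P2→R gives 7>0]
(A,Q,Y): not NE [P3→X gives 3>2]
(A,Q,Z): not NE [P1→B gives 8>3; P2→S gives 8>7; P3→X gives 3>2]
(A,R,X): not NE [P1→B gives 6>1; P3→Y gives 7>2]
(A,R,Y): not NE [P2→S gives 9>0]
(A,R,Z): not NE [P2→S gives 8>5; P3→Y gives 7>5]
(A,S,X): not NE [P2→R gives 7>3; P3→Z gives 11>0]
(A,S,Y): not NE [P3→Z gives 11>9]
(A,S,Z): NE
(B,P,X): not NE [P3→Y gives 10>7]
(B,P,Y): not NE [P1→A gives 5>2; P2→S gives 9>4]
(B,P,Z): not NE [P2→S gives 8>3; P3→Y gives 10>0]
(B,Q,X): not NE [P2→R gives 9>8; P3→Y gives 8>3]
(B,Q,Y): not NE [P1→A gives 5>4; P2→S gives 9>5]
(B,Q,Z): not NE [P2→S gives 8>4; P3→Y gives 8>7]
(B,R,X): not NE [P3→Z gives 4>0]
(B,R,Y): not NE [P1→A gives 7>3; P2→S gives 9>8]
(B,R,Z): not NE [P1→A gives 9>2; P2→S gives 8>4]
(B,S,X): not NE [P1→A gives 5>1; P2→R gives 9>8]
(B,S,Y): not NE [P1→A gives 6>3; P3→Z gives 5>0]
(B,S,Z): not NE [P1→A gives 9>8]

Nash profiles: (A,S,Z)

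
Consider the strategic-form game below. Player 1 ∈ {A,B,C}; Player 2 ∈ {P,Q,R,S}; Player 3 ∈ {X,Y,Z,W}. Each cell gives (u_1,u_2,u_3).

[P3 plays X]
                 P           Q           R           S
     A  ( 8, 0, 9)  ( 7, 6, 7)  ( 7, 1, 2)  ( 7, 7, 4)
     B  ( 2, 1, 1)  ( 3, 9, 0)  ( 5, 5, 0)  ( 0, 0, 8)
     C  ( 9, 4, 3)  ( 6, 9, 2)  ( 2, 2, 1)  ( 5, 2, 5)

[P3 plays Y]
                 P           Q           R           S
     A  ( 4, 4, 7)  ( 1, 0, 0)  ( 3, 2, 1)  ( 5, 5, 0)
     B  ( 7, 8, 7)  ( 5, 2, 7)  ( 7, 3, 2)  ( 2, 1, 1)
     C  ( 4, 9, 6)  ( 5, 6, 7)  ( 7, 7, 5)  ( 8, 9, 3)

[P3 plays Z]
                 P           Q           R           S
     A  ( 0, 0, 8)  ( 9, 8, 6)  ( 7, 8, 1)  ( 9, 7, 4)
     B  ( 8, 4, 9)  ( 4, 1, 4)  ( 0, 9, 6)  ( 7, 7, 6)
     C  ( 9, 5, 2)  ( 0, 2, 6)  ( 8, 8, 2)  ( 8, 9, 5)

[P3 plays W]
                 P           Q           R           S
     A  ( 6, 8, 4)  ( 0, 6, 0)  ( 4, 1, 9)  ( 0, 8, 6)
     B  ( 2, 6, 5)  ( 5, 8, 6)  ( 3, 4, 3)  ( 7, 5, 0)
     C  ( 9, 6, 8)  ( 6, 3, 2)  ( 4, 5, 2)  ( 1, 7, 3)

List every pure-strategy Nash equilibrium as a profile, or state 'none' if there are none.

(A,P,X): not NE [P1→C gives 9>8; P2→S gives 7>0]
(A,P,Y): not NE [P1→B gives 7>4; P2→S gives 5>4; P3→X gives 9>7]
(A,P,Z): not NE [P1→C gives 9>0; P2→R gives 8>0; P3→X gives 9>8]
(A,P,W): not NE [P1→C gives 9>6; P3→X gives 9>4]
(A,Q,X): not NE [P2→S gives 7>6]
(A,Q,Y): not NE [P1→C gives 5>1; P2→S gives 5>0; P3→X gives 7>0]
(A,Q,Z): not NE [P3→X gives 7>6]
(A,Q,W): not NE [P1→C gives 6>0; P2→S gives 8>6; P3→X gives 7>0]
(A,R,X): not NE [P2→S gives 7>1; P3→W gives 9>2]
(A,R,Y): not NE [P1→C gives 7>3; P2→S gives 5>2; P3→W gives 9>1]
(A,R,Z): not NE [P1→C gives 8>7; P3→W gives 9>1]
(A,R,W): not NE [P2→S gives 8>1]
(A,S,X): not NE [P3→W gives 6>4]
(A,S,Y): not NE [P1→C gives 8>5; P3→W gives 6>0]
(A,S,Z): not NE [P2→R gives 8>7; P3→W gives 6>4]
(A,S,W): not NE [P1→B gives 7>0]
(B,P,X): not NE [P1→C gives 9>2; P2→Q gives 9>1; P3→Z gives 9>1]
(B,P,Y): not NE [P3→Z gives 9>7]
(B,P,Z): not NE [P1→C gives 9>8; P2→R gives 9>4]
(B,P,W): not NE [P1→C gives 9>2; P2→Q gives 8>6; P3→Z gives 9>5]
(B,Q,X): not NE [P1→A gives 7>3; P3→Y gives 7>0]
(B,Q,Y): not NE [P2→P gives 8>2]
(B,Q,Z): not NE [P1→A gives 9>4; P2→R gives 9>1; P3→Y gives 7>4]
(B,Q,W): not NE [P1→C gives 6>5; P3→Y gives 7>6]
(B,R,X): not NE [P1→A gives 7>5; P2→Q gives 9>5; P3→Z gives 6>0]
(B,R,Y): not NE [P2→P gives 8>3; P3→Z gives 6>2]
(B,R,Z): not NE [P1→C gives 8>0]
(B,R,W): not NE [P1→C gives 4>3; P2→Q gives 8>4; P3→Z gives 6>3]
(B,S,X): not NE [P1→A gives 7>0; P2→Q gives 9>0]
(B,S,Y): not NE [P1→C gives 8>2; P2→P gives 8>1; P3→X gives 8>1]
(B,S,Z): not NE [P1→A gives 9>7; P2→R gives 9>7; P3→X gives 8>6]
(B,S,W): not NE [P2→Q gives 8>5; P3→X gives 8>0]
(C,P,X): not NE [P2→Q gives 9>4; P3→W gives 8>3]
(C,P,Y): not NE [P1→B gives 7>4; P3→W gives 8>6]
(C,P,Z): not NE [P2→S gives 9>5; P3→W gives 8>2]
(C,P,W): not NE [P2→S gives 7>6]
(C,Q,X): not NE [P1→A gives 7>6; P3→Y gives 7>2]
(C,Q,Y): not NE [P2→S gives 9>6]
(C,Q,Z): not NE [P1→A gives 9>0; P2→S gives 9>2; P3→Y gives 7>6]
(C,Q,W): not NE [P2→S gives 7>3; P3→Y gives 7>2]
(C,R,X): not NE [P1→A gives 7>2; P2→Q gives 9>2; P3→Y gives 5>1]
(C,R,Y): not NE [P2→S gives 9>7]
(C,R,Z): not NE [P2→S gives 9>8; P3→Y gives 5>2]
(C,R,W): not NE [P2→S gives 7>5; P3→Y gives 5>2]
(C,S,X): not NE [P1→A gives 7>5; P2→Q gives 9>2]
(C,S,Y): not NE [P3→Z gives 5>3]
(C,S,Z): not NE [P1→A gives 9>8]
(C,S,W): not NE [P1→B gives 7>1; P3→Z gives 5>3]

Equilibria: none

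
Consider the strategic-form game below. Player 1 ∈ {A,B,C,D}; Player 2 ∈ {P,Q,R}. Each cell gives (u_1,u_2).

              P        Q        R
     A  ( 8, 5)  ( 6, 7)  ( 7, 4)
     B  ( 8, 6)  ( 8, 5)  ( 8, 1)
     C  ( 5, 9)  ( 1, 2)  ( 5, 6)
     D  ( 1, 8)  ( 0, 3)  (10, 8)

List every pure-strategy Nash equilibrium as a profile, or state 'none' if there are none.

NE set: (B,P), (D,R)

(A,P): not NE [P2→Q gives 7>5]
(A,Q): not NE [P1→B gives 8>6]
(A,R): not NE [P1→D gives 10>7; P2→Q gives 7>4]
(B,P): NE
(B,Q): not NE [P2→P gives 6>5]
(B,R): not NE [P1→D gives 10>8; P2→P gives 6>1]
(C,P): not NE [P1→B gives 8>5]
(C,Q): not NE [P1→B gives 8>1; P2→P gives 9>2]
(C,R): not NE [P1→D gives 10>5; P2→P gives 9>6]
(D,P): not NE [P1→B gives 8>1]
(D,Q): not NE [P1→B gives 8>0; P2→R gives 8>3]
(D,R): NE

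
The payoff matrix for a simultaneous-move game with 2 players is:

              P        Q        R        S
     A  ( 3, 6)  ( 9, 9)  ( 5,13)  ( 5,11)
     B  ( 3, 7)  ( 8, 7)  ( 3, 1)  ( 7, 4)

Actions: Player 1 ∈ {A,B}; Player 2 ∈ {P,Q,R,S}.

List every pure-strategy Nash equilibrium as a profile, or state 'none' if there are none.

(A,P): not NE [P2→R gives 13>6]
(A,Q): not NE [P2→R gives 13>9]
(A,R): NE
(A,S): not NE [P1→B gives 7>5; P2→R gives 13>11]
(B,P): NE
(B,Q): not NE [P1→A gives 9>8]
(B,R): not NE [P1→A gives 5>3; P2→Q gives 7>1]
(B,S): not NE [P2→Q gives 7>4]

NE set: (A,R), (B,P)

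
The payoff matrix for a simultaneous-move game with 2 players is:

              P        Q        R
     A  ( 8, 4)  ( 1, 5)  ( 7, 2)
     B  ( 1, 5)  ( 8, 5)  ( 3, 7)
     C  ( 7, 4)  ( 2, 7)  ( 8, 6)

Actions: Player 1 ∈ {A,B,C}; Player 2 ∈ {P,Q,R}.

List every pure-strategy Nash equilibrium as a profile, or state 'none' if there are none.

No pure NE.

(A,P): not NE [P2→Q gives 5>4]
(A,Q): not NE [P1→B gives 8>1]
(A,R): not NE [P1→C gives 8>7; P2→Q gives 5>2]
(B,P): not NE [P1→A gives 8>1; P2→R gives 7>5]
(B,Q): not NE [P2→R gives 7>5]
(B,R): not NE [P1→C gives 8>3]
(C,P): not NE [P1→A gives 8>7; P2→Q gives 7>4]
(C,Q): not NE [P1→B gives 8>2]
(C,R): not NE [P2→Q gives 7>6]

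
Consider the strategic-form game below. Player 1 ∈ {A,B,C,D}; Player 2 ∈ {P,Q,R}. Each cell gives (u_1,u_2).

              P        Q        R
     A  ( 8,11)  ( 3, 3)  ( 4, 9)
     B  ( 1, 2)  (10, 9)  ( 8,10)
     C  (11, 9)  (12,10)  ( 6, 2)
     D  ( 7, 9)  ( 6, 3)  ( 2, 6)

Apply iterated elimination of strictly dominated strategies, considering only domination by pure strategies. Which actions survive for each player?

P1 drop A (C beats it: P:11>8 Q:12>3 R:6>4)
P1 drop D (C beats it: P:11>7 Q:12>6 R:6>2)
P2 drop P (Q beats it: B:9>2 C:10>9)
P1→{B,C} P2→{Q,R}

Remaining: P1:{B,C} P2:{Q,R}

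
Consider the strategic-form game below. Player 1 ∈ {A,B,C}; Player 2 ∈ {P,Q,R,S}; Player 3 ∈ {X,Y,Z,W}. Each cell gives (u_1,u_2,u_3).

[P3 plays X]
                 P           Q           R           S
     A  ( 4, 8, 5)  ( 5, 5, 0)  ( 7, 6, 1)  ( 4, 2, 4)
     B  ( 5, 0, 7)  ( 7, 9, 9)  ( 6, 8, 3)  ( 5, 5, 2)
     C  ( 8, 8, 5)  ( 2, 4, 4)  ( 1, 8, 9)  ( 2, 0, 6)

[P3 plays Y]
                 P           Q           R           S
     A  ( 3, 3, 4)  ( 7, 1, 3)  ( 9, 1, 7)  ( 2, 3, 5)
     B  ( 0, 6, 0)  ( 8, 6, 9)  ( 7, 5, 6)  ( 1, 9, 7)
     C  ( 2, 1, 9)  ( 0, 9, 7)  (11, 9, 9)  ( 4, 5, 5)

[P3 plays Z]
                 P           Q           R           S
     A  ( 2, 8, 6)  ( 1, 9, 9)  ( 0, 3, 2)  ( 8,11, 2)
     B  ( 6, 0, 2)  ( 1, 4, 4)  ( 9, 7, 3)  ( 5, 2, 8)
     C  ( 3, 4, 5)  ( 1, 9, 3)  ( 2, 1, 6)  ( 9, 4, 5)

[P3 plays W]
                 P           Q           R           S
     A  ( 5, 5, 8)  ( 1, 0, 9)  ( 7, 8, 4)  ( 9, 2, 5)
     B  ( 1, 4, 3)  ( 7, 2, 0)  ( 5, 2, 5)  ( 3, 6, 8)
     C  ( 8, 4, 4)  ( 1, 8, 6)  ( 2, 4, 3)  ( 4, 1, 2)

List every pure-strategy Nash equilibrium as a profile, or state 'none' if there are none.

(A,P,X): not NE [P1→C gives 8>4; P3→W gives 8>5]
(A,P,Y): not NE [P3→W gives 8>4]
(A,P,Z): not NE [P1→B gives 6>2; P2→S gives 11>8; P3→W gives 8>6]
(A,P,W): not NE [P1→C gives 8>5; P2→R gives 8>5]
(A,Q,X): not NE [P1→B gives 7>5; P2→P gives 8>5; P3→W gives 9>0]
(A,Q,Y): not NE [P1→B gives 8>7; P2→S gives 3>1; P3→W gives 9>3]
(A,Q,Z): not NE [P2→S gives 11>9]
(A,Q,W): not NE [P1→B gives 7>1; P2→R gives 8>0]
(A,R,X): not NE [P2→P gives 8>6; P3→Y gives 7>1]
(A,R,Y): not NE [P1→C gives 11>9; P2→S gives 3>1]
(A,R,Z): not NE [P1→B gives 9>0; P2→S gives 11>3; P3→Y gives 7>2]
(A,R,W): not NE [P3→Y gives 7>4]
(A,S,X): not NE [P1→B gives 5>4; P2→P gives 8>2; P3→W gives 5>4]
(A,S,Y): not NE [P1→C gives 4>2]
(A,S,Z): not NE [P1→C gives 9>8; P3→W gives 5>2]
(A,S,W): not NE [P2→R gives 8>2]
(B,P,X): not NE [P1→C gives 8>5; P2→Q gives 9>0]
(B,P,Y): not NE [P1→A gives 3>0; P2→S gives 9>6; P3→X gives 7>0]
(B,P,Z): not NE [P2→R gives 7>0; P3→X gives 7>2]
(B,P,W): not NE [P1→C gives 8>1; P2→S gives 6>4; P3→X gives 7>3]
(B,Q,X): NE
(B,Q,Y): not NE [P2→S gives 9>6]
(B,Q,Z): not NE [P2→R gives 7>4; P3→Y gives 9>4]
(B,Q,W): not NE [P2→S gives 6>2; P3→Y gives 9>0]
(B,R,X): not NE [P1→A gives 7>6; P2→Q gives 9>8; P3→Y gives 6>3]
(B,R,Y): not NE [P1→C gives 11>7; P2→S gives 9>5]
(B,R,Z): not NE [P3→Y gives 6>3]
(B,R,W): not NE [P1→A gives 7>5; P2→S gives 6>2; P3→Y gives 6>5]
(B,S,X): not NE [P2→Q gives 9>5; P3→W gives 8>2]
(B,S,Y): not NE [P1→C gives 4>1; P3→W gives 8>7]
(B,S,Z): not NE [P1→C gives 9>5; P2→R gives 7>2]
(B,S,W): not NE [P1→A gives 9>3]
(C,P,X): not NE [P3→Y gives 9>5]
(C,P,Y): not NE [P1→A gives 3>2; P2→R gives 9>1]
(C,P,Z): not NE [P1→B gives 6>3; P2→Q gives 9>4; P3→Y gives 9>5]
(C,P,W): not NE [P2→Q gives 8>4; P3→Y gives 9>4]
(C,Q,X): not NE [P1→B gives 7>2; P2→R gives 8>4; P3→Y gives 7>4]
(C,Q,Y): not NE [P1→B gives 8>0]
(C,Q,Z): not NE [P3→Y gives 7>3]
(C,Q,W): not NE [P1→B gives 7>1; P3→Y gives 7>6]
(C,R,X): not NE [P1→A gives 7>1]
(C,R,Y): NE
(C,R,Z): not NE [P1→B gives 9>2; P2→Q gives 9>1; P3→Y gives 9>6]
(C,R,W): not NE [P1→A gives 7>2; P2→Q gives 8>4; P3→Y gives 9>3]
(C,S,X): not NE [P1→B gives 5>2; P2→R gives 8>0]
(C,S,Y): not NE [P2→R gives 9>5; P3→X gives 6>5]
(C,S,Z): not NE [P2→Q gives 9>4; P3→X gives 6>5]
(C,S,W): not NE [P1→A gives 9>4; P2→Q gives 8>1; P3→X gives 6>2]

NE set: (B,Q,X), (C,R,Y)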